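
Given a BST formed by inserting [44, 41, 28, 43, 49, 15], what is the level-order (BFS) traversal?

Tree insertion order: [44, 41, 28, 43, 49, 15]
Tree (level-order array): [44, 41, 49, 28, 43, None, None, 15]
BFS from the root, enqueuing left then right child of each popped node:
  queue [44] -> pop 44, enqueue [41, 49], visited so far: [44]
  queue [41, 49] -> pop 41, enqueue [28, 43], visited so far: [44, 41]
  queue [49, 28, 43] -> pop 49, enqueue [none], visited so far: [44, 41, 49]
  queue [28, 43] -> pop 28, enqueue [15], visited so far: [44, 41, 49, 28]
  queue [43, 15] -> pop 43, enqueue [none], visited so far: [44, 41, 49, 28, 43]
  queue [15] -> pop 15, enqueue [none], visited so far: [44, 41, 49, 28, 43, 15]
Result: [44, 41, 49, 28, 43, 15]


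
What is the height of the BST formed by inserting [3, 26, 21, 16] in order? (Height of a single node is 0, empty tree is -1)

Insertion order: [3, 26, 21, 16]
Tree (level-order array): [3, None, 26, 21, None, 16]
Compute height bottom-up (empty subtree = -1):
  height(16) = 1 + max(-1, -1) = 0
  height(21) = 1 + max(0, -1) = 1
  height(26) = 1 + max(1, -1) = 2
  height(3) = 1 + max(-1, 2) = 3
Height = 3


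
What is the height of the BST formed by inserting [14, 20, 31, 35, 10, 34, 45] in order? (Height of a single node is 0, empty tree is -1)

Insertion order: [14, 20, 31, 35, 10, 34, 45]
Tree (level-order array): [14, 10, 20, None, None, None, 31, None, 35, 34, 45]
Compute height bottom-up (empty subtree = -1):
  height(10) = 1 + max(-1, -1) = 0
  height(34) = 1 + max(-1, -1) = 0
  height(45) = 1 + max(-1, -1) = 0
  height(35) = 1 + max(0, 0) = 1
  height(31) = 1 + max(-1, 1) = 2
  height(20) = 1 + max(-1, 2) = 3
  height(14) = 1 + max(0, 3) = 4
Height = 4


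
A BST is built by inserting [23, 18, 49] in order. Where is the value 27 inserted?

Starting tree (level order): [23, 18, 49]
Insertion path: 23 -> 49
Result: insert 27 as left child of 49
Final tree (level order): [23, 18, 49, None, None, 27]


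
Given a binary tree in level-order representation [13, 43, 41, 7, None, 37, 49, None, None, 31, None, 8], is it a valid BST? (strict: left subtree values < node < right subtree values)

Level-order array: [13, 43, 41, 7, None, 37, 49, None, None, 31, None, 8]
Validate using subtree bounds (lo, hi): at each node, require lo < value < hi,
then recurse left with hi=value and right with lo=value.
Preorder trace (stopping at first violation):
  at node 13 with bounds (-inf, +inf): OK
  at node 43 with bounds (-inf, 13): VIOLATION
Node 43 violates its bound: not (-inf < 43 < 13).
Result: Not a valid BST


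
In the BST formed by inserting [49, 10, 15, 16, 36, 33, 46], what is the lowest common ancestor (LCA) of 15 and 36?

Tree insertion order: [49, 10, 15, 16, 36, 33, 46]
Tree (level-order array): [49, 10, None, None, 15, None, 16, None, 36, 33, 46]
In a BST, the LCA of p=15, q=36 is the first node v on the
root-to-leaf path with p <= v <= q (go left if both < v, right if both > v).
Walk from root:
  at 49: both 15 and 36 < 49, go left
  at 10: both 15 and 36 > 10, go right
  at 15: 15 <= 15 <= 36, this is the LCA
LCA = 15


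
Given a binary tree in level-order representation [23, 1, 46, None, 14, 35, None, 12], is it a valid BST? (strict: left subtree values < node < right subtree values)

Level-order array: [23, 1, 46, None, 14, 35, None, 12]
Validate using subtree bounds (lo, hi): at each node, require lo < value < hi,
then recurse left with hi=value and right with lo=value.
Preorder trace (stopping at first violation):
  at node 23 with bounds (-inf, +inf): OK
  at node 1 with bounds (-inf, 23): OK
  at node 14 with bounds (1, 23): OK
  at node 12 with bounds (1, 14): OK
  at node 46 with bounds (23, +inf): OK
  at node 35 with bounds (23, 46): OK
No violation found at any node.
Result: Valid BST


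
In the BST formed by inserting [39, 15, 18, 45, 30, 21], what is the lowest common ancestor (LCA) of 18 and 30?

Tree insertion order: [39, 15, 18, 45, 30, 21]
Tree (level-order array): [39, 15, 45, None, 18, None, None, None, 30, 21]
In a BST, the LCA of p=18, q=30 is the first node v on the
root-to-leaf path with p <= v <= q (go left if both < v, right if both > v).
Walk from root:
  at 39: both 18 and 30 < 39, go left
  at 15: both 18 and 30 > 15, go right
  at 18: 18 <= 18 <= 30, this is the LCA
LCA = 18


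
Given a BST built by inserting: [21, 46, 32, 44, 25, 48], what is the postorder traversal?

Tree insertion order: [21, 46, 32, 44, 25, 48]
Tree (level-order array): [21, None, 46, 32, 48, 25, 44]
Postorder traversal: [25, 44, 32, 48, 46, 21]


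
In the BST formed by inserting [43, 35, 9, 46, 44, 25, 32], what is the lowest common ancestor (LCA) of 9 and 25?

Tree insertion order: [43, 35, 9, 46, 44, 25, 32]
Tree (level-order array): [43, 35, 46, 9, None, 44, None, None, 25, None, None, None, 32]
In a BST, the LCA of p=9, q=25 is the first node v on the
root-to-leaf path with p <= v <= q (go left if both < v, right if both > v).
Walk from root:
  at 43: both 9 and 25 < 43, go left
  at 35: both 9 and 25 < 35, go left
  at 9: 9 <= 9 <= 25, this is the LCA
LCA = 9


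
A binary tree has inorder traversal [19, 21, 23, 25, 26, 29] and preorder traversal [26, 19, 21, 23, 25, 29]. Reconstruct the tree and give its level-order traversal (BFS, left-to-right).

Inorder:  [19, 21, 23, 25, 26, 29]
Preorder: [26, 19, 21, 23, 25, 29]
Algorithm: preorder visits root first, so consume preorder in order;
for each root, split the current inorder slice at that value into
left-subtree inorder and right-subtree inorder, then recurse.
Recursive splits:
  root=26; inorder splits into left=[19, 21, 23, 25], right=[29]
  root=19; inorder splits into left=[], right=[21, 23, 25]
  root=21; inorder splits into left=[], right=[23, 25]
  root=23; inorder splits into left=[], right=[25]
  root=25; inorder splits into left=[], right=[]
  root=29; inorder splits into left=[], right=[]
Reconstructed level-order: [26, 19, 29, 21, 23, 25]


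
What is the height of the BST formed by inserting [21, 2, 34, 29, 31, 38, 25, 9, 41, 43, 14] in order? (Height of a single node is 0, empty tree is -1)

Insertion order: [21, 2, 34, 29, 31, 38, 25, 9, 41, 43, 14]
Tree (level-order array): [21, 2, 34, None, 9, 29, 38, None, 14, 25, 31, None, 41, None, None, None, None, None, None, None, 43]
Compute height bottom-up (empty subtree = -1):
  height(14) = 1 + max(-1, -1) = 0
  height(9) = 1 + max(-1, 0) = 1
  height(2) = 1 + max(-1, 1) = 2
  height(25) = 1 + max(-1, -1) = 0
  height(31) = 1 + max(-1, -1) = 0
  height(29) = 1 + max(0, 0) = 1
  height(43) = 1 + max(-1, -1) = 0
  height(41) = 1 + max(-1, 0) = 1
  height(38) = 1 + max(-1, 1) = 2
  height(34) = 1 + max(1, 2) = 3
  height(21) = 1 + max(2, 3) = 4
Height = 4


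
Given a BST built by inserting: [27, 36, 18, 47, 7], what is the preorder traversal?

Tree insertion order: [27, 36, 18, 47, 7]
Tree (level-order array): [27, 18, 36, 7, None, None, 47]
Preorder traversal: [27, 18, 7, 36, 47]


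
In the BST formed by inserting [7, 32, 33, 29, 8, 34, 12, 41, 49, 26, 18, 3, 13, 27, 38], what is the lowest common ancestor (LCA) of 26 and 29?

Tree insertion order: [7, 32, 33, 29, 8, 34, 12, 41, 49, 26, 18, 3, 13, 27, 38]
Tree (level-order array): [7, 3, 32, None, None, 29, 33, 8, None, None, 34, None, 12, None, 41, None, 26, 38, 49, 18, 27, None, None, None, None, 13]
In a BST, the LCA of p=26, q=29 is the first node v on the
root-to-leaf path with p <= v <= q (go left if both < v, right if both > v).
Walk from root:
  at 7: both 26 and 29 > 7, go right
  at 32: both 26 and 29 < 32, go left
  at 29: 26 <= 29 <= 29, this is the LCA
LCA = 29


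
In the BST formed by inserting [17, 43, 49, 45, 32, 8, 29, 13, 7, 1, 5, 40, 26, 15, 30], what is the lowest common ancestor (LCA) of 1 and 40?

Tree insertion order: [17, 43, 49, 45, 32, 8, 29, 13, 7, 1, 5, 40, 26, 15, 30]
Tree (level-order array): [17, 8, 43, 7, 13, 32, 49, 1, None, None, 15, 29, 40, 45, None, None, 5, None, None, 26, 30]
In a BST, the LCA of p=1, q=40 is the first node v on the
root-to-leaf path with p <= v <= q (go left if both < v, right if both > v).
Walk from root:
  at 17: 1 <= 17 <= 40, this is the LCA
LCA = 17


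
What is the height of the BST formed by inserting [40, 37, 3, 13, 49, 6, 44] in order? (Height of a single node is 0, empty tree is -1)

Insertion order: [40, 37, 3, 13, 49, 6, 44]
Tree (level-order array): [40, 37, 49, 3, None, 44, None, None, 13, None, None, 6]
Compute height bottom-up (empty subtree = -1):
  height(6) = 1 + max(-1, -1) = 0
  height(13) = 1 + max(0, -1) = 1
  height(3) = 1 + max(-1, 1) = 2
  height(37) = 1 + max(2, -1) = 3
  height(44) = 1 + max(-1, -1) = 0
  height(49) = 1 + max(0, -1) = 1
  height(40) = 1 + max(3, 1) = 4
Height = 4


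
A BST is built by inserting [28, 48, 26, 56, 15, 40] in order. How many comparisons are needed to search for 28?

Search path for 28: 28
Found: True
Comparisons: 1


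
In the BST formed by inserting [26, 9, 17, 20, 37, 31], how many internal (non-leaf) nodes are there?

Tree built from: [26, 9, 17, 20, 37, 31]
Tree (level-order array): [26, 9, 37, None, 17, 31, None, None, 20]
Rule: An internal node has at least one child.
Per-node child counts:
  node 26: 2 child(ren)
  node 9: 1 child(ren)
  node 17: 1 child(ren)
  node 20: 0 child(ren)
  node 37: 1 child(ren)
  node 31: 0 child(ren)
Matching nodes: [26, 9, 17, 37]
Count of internal (non-leaf) nodes: 4


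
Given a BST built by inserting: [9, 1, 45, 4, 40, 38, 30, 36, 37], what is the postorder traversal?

Tree insertion order: [9, 1, 45, 4, 40, 38, 30, 36, 37]
Tree (level-order array): [9, 1, 45, None, 4, 40, None, None, None, 38, None, 30, None, None, 36, None, 37]
Postorder traversal: [4, 1, 37, 36, 30, 38, 40, 45, 9]


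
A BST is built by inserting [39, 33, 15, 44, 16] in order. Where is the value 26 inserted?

Starting tree (level order): [39, 33, 44, 15, None, None, None, None, 16]
Insertion path: 39 -> 33 -> 15 -> 16
Result: insert 26 as right child of 16
Final tree (level order): [39, 33, 44, 15, None, None, None, None, 16, None, 26]


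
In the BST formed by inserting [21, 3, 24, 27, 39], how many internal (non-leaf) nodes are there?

Tree built from: [21, 3, 24, 27, 39]
Tree (level-order array): [21, 3, 24, None, None, None, 27, None, 39]
Rule: An internal node has at least one child.
Per-node child counts:
  node 21: 2 child(ren)
  node 3: 0 child(ren)
  node 24: 1 child(ren)
  node 27: 1 child(ren)
  node 39: 0 child(ren)
Matching nodes: [21, 24, 27]
Count of internal (non-leaf) nodes: 3


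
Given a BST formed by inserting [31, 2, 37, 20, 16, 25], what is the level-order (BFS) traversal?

Tree insertion order: [31, 2, 37, 20, 16, 25]
Tree (level-order array): [31, 2, 37, None, 20, None, None, 16, 25]
BFS from the root, enqueuing left then right child of each popped node:
  queue [31] -> pop 31, enqueue [2, 37], visited so far: [31]
  queue [2, 37] -> pop 2, enqueue [20], visited so far: [31, 2]
  queue [37, 20] -> pop 37, enqueue [none], visited so far: [31, 2, 37]
  queue [20] -> pop 20, enqueue [16, 25], visited so far: [31, 2, 37, 20]
  queue [16, 25] -> pop 16, enqueue [none], visited so far: [31, 2, 37, 20, 16]
  queue [25] -> pop 25, enqueue [none], visited so far: [31, 2, 37, 20, 16, 25]
Result: [31, 2, 37, 20, 16, 25]


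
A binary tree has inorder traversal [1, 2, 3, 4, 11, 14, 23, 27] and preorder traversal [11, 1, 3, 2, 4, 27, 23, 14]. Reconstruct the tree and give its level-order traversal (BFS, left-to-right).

Inorder:  [1, 2, 3, 4, 11, 14, 23, 27]
Preorder: [11, 1, 3, 2, 4, 27, 23, 14]
Algorithm: preorder visits root first, so consume preorder in order;
for each root, split the current inorder slice at that value into
left-subtree inorder and right-subtree inorder, then recurse.
Recursive splits:
  root=11; inorder splits into left=[1, 2, 3, 4], right=[14, 23, 27]
  root=1; inorder splits into left=[], right=[2, 3, 4]
  root=3; inorder splits into left=[2], right=[4]
  root=2; inorder splits into left=[], right=[]
  root=4; inorder splits into left=[], right=[]
  root=27; inorder splits into left=[14, 23], right=[]
  root=23; inorder splits into left=[14], right=[]
  root=14; inorder splits into left=[], right=[]
Reconstructed level-order: [11, 1, 27, 3, 23, 2, 4, 14]


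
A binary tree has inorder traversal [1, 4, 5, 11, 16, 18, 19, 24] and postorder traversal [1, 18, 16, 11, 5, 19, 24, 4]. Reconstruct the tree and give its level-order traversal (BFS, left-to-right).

Inorder:   [1, 4, 5, 11, 16, 18, 19, 24]
Postorder: [1, 18, 16, 11, 5, 19, 24, 4]
Algorithm: postorder visits root last, so walk postorder right-to-left;
each value is the root of the current inorder slice — split it at that
value, recurse on the right subtree first, then the left.
Recursive splits:
  root=4; inorder splits into left=[1], right=[5, 11, 16, 18, 19, 24]
  root=24; inorder splits into left=[5, 11, 16, 18, 19], right=[]
  root=19; inorder splits into left=[5, 11, 16, 18], right=[]
  root=5; inorder splits into left=[], right=[11, 16, 18]
  root=11; inorder splits into left=[], right=[16, 18]
  root=16; inorder splits into left=[], right=[18]
  root=18; inorder splits into left=[], right=[]
  root=1; inorder splits into left=[], right=[]
Reconstructed level-order: [4, 1, 24, 19, 5, 11, 16, 18]


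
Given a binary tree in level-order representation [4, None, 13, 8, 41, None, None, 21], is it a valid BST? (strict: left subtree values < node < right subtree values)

Level-order array: [4, None, 13, 8, 41, None, None, 21]
Validate using subtree bounds (lo, hi): at each node, require lo < value < hi,
then recurse left with hi=value and right with lo=value.
Preorder trace (stopping at first violation):
  at node 4 with bounds (-inf, +inf): OK
  at node 13 with bounds (4, +inf): OK
  at node 8 with bounds (4, 13): OK
  at node 41 with bounds (13, +inf): OK
  at node 21 with bounds (13, 41): OK
No violation found at any node.
Result: Valid BST


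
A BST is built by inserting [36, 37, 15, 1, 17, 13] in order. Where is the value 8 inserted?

Starting tree (level order): [36, 15, 37, 1, 17, None, None, None, 13]
Insertion path: 36 -> 15 -> 1 -> 13
Result: insert 8 as left child of 13
Final tree (level order): [36, 15, 37, 1, 17, None, None, None, 13, None, None, 8]


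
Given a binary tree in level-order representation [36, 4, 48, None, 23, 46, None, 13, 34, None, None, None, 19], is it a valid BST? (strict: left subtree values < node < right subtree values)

Level-order array: [36, 4, 48, None, 23, 46, None, 13, 34, None, None, None, 19]
Validate using subtree bounds (lo, hi): at each node, require lo < value < hi,
then recurse left with hi=value and right with lo=value.
Preorder trace (stopping at first violation):
  at node 36 with bounds (-inf, +inf): OK
  at node 4 with bounds (-inf, 36): OK
  at node 23 with bounds (4, 36): OK
  at node 13 with bounds (4, 23): OK
  at node 19 with bounds (13, 23): OK
  at node 34 with bounds (23, 36): OK
  at node 48 with bounds (36, +inf): OK
  at node 46 with bounds (36, 48): OK
No violation found at any node.
Result: Valid BST


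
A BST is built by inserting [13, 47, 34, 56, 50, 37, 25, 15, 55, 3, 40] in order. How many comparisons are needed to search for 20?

Search path for 20: 13 -> 47 -> 34 -> 25 -> 15
Found: False
Comparisons: 5


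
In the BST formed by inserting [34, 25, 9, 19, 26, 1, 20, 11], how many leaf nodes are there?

Tree built from: [34, 25, 9, 19, 26, 1, 20, 11]
Tree (level-order array): [34, 25, None, 9, 26, 1, 19, None, None, None, None, 11, 20]
Rule: A leaf has 0 children.
Per-node child counts:
  node 34: 1 child(ren)
  node 25: 2 child(ren)
  node 9: 2 child(ren)
  node 1: 0 child(ren)
  node 19: 2 child(ren)
  node 11: 0 child(ren)
  node 20: 0 child(ren)
  node 26: 0 child(ren)
Matching nodes: [1, 11, 20, 26]
Count of leaf nodes: 4


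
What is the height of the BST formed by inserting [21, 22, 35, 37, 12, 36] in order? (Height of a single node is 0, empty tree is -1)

Insertion order: [21, 22, 35, 37, 12, 36]
Tree (level-order array): [21, 12, 22, None, None, None, 35, None, 37, 36]
Compute height bottom-up (empty subtree = -1):
  height(12) = 1 + max(-1, -1) = 0
  height(36) = 1 + max(-1, -1) = 0
  height(37) = 1 + max(0, -1) = 1
  height(35) = 1 + max(-1, 1) = 2
  height(22) = 1 + max(-1, 2) = 3
  height(21) = 1 + max(0, 3) = 4
Height = 4


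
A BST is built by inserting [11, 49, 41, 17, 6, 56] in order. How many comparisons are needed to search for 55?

Search path for 55: 11 -> 49 -> 56
Found: False
Comparisons: 3


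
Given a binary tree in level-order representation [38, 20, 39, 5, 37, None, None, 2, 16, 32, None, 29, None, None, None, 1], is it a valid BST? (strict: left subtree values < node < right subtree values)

Level-order array: [38, 20, 39, 5, 37, None, None, 2, 16, 32, None, 29, None, None, None, 1]
Validate using subtree bounds (lo, hi): at each node, require lo < value < hi,
then recurse left with hi=value and right with lo=value.
Preorder trace (stopping at first violation):
  at node 38 with bounds (-inf, +inf): OK
  at node 20 with bounds (-inf, 38): OK
  at node 5 with bounds (-inf, 20): OK
  at node 2 with bounds (-inf, 5): OK
  at node 29 with bounds (-inf, 2): VIOLATION
Node 29 violates its bound: not (-inf < 29 < 2).
Result: Not a valid BST


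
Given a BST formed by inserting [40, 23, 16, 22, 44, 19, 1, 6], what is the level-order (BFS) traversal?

Tree insertion order: [40, 23, 16, 22, 44, 19, 1, 6]
Tree (level-order array): [40, 23, 44, 16, None, None, None, 1, 22, None, 6, 19]
BFS from the root, enqueuing left then right child of each popped node:
  queue [40] -> pop 40, enqueue [23, 44], visited so far: [40]
  queue [23, 44] -> pop 23, enqueue [16], visited so far: [40, 23]
  queue [44, 16] -> pop 44, enqueue [none], visited so far: [40, 23, 44]
  queue [16] -> pop 16, enqueue [1, 22], visited so far: [40, 23, 44, 16]
  queue [1, 22] -> pop 1, enqueue [6], visited so far: [40, 23, 44, 16, 1]
  queue [22, 6] -> pop 22, enqueue [19], visited so far: [40, 23, 44, 16, 1, 22]
  queue [6, 19] -> pop 6, enqueue [none], visited so far: [40, 23, 44, 16, 1, 22, 6]
  queue [19] -> pop 19, enqueue [none], visited so far: [40, 23, 44, 16, 1, 22, 6, 19]
Result: [40, 23, 44, 16, 1, 22, 6, 19]


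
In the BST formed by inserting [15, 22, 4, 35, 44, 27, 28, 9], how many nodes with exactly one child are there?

Tree built from: [15, 22, 4, 35, 44, 27, 28, 9]
Tree (level-order array): [15, 4, 22, None, 9, None, 35, None, None, 27, 44, None, 28]
Rule: These are nodes with exactly 1 non-null child.
Per-node child counts:
  node 15: 2 child(ren)
  node 4: 1 child(ren)
  node 9: 0 child(ren)
  node 22: 1 child(ren)
  node 35: 2 child(ren)
  node 27: 1 child(ren)
  node 28: 0 child(ren)
  node 44: 0 child(ren)
Matching nodes: [4, 22, 27]
Count of nodes with exactly one child: 3


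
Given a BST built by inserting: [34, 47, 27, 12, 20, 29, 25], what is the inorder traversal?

Tree insertion order: [34, 47, 27, 12, 20, 29, 25]
Tree (level-order array): [34, 27, 47, 12, 29, None, None, None, 20, None, None, None, 25]
Inorder traversal: [12, 20, 25, 27, 29, 34, 47]


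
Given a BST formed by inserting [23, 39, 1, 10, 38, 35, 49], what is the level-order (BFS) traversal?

Tree insertion order: [23, 39, 1, 10, 38, 35, 49]
Tree (level-order array): [23, 1, 39, None, 10, 38, 49, None, None, 35]
BFS from the root, enqueuing left then right child of each popped node:
  queue [23] -> pop 23, enqueue [1, 39], visited so far: [23]
  queue [1, 39] -> pop 1, enqueue [10], visited so far: [23, 1]
  queue [39, 10] -> pop 39, enqueue [38, 49], visited so far: [23, 1, 39]
  queue [10, 38, 49] -> pop 10, enqueue [none], visited so far: [23, 1, 39, 10]
  queue [38, 49] -> pop 38, enqueue [35], visited so far: [23, 1, 39, 10, 38]
  queue [49, 35] -> pop 49, enqueue [none], visited so far: [23, 1, 39, 10, 38, 49]
  queue [35] -> pop 35, enqueue [none], visited so far: [23, 1, 39, 10, 38, 49, 35]
Result: [23, 1, 39, 10, 38, 49, 35]


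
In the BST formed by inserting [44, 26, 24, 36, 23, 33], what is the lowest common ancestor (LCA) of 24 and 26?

Tree insertion order: [44, 26, 24, 36, 23, 33]
Tree (level-order array): [44, 26, None, 24, 36, 23, None, 33]
In a BST, the LCA of p=24, q=26 is the first node v on the
root-to-leaf path with p <= v <= q (go left if both < v, right if both > v).
Walk from root:
  at 44: both 24 and 26 < 44, go left
  at 26: 24 <= 26 <= 26, this is the LCA
LCA = 26


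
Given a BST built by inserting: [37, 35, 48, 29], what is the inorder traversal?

Tree insertion order: [37, 35, 48, 29]
Tree (level-order array): [37, 35, 48, 29]
Inorder traversal: [29, 35, 37, 48]


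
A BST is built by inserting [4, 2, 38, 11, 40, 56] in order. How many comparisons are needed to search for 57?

Search path for 57: 4 -> 38 -> 40 -> 56
Found: False
Comparisons: 4


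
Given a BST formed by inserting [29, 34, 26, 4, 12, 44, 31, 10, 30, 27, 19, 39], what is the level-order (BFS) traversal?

Tree insertion order: [29, 34, 26, 4, 12, 44, 31, 10, 30, 27, 19, 39]
Tree (level-order array): [29, 26, 34, 4, 27, 31, 44, None, 12, None, None, 30, None, 39, None, 10, 19]
BFS from the root, enqueuing left then right child of each popped node:
  queue [29] -> pop 29, enqueue [26, 34], visited so far: [29]
  queue [26, 34] -> pop 26, enqueue [4, 27], visited so far: [29, 26]
  queue [34, 4, 27] -> pop 34, enqueue [31, 44], visited so far: [29, 26, 34]
  queue [4, 27, 31, 44] -> pop 4, enqueue [12], visited so far: [29, 26, 34, 4]
  queue [27, 31, 44, 12] -> pop 27, enqueue [none], visited so far: [29, 26, 34, 4, 27]
  queue [31, 44, 12] -> pop 31, enqueue [30], visited so far: [29, 26, 34, 4, 27, 31]
  queue [44, 12, 30] -> pop 44, enqueue [39], visited so far: [29, 26, 34, 4, 27, 31, 44]
  queue [12, 30, 39] -> pop 12, enqueue [10, 19], visited so far: [29, 26, 34, 4, 27, 31, 44, 12]
  queue [30, 39, 10, 19] -> pop 30, enqueue [none], visited so far: [29, 26, 34, 4, 27, 31, 44, 12, 30]
  queue [39, 10, 19] -> pop 39, enqueue [none], visited so far: [29, 26, 34, 4, 27, 31, 44, 12, 30, 39]
  queue [10, 19] -> pop 10, enqueue [none], visited so far: [29, 26, 34, 4, 27, 31, 44, 12, 30, 39, 10]
  queue [19] -> pop 19, enqueue [none], visited so far: [29, 26, 34, 4, 27, 31, 44, 12, 30, 39, 10, 19]
Result: [29, 26, 34, 4, 27, 31, 44, 12, 30, 39, 10, 19]


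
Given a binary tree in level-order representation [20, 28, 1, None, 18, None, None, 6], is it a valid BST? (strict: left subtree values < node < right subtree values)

Level-order array: [20, 28, 1, None, 18, None, None, 6]
Validate using subtree bounds (lo, hi): at each node, require lo < value < hi,
then recurse left with hi=value and right with lo=value.
Preorder trace (stopping at first violation):
  at node 20 with bounds (-inf, +inf): OK
  at node 28 with bounds (-inf, 20): VIOLATION
Node 28 violates its bound: not (-inf < 28 < 20).
Result: Not a valid BST


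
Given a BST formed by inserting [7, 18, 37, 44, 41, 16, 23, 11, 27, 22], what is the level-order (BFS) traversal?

Tree insertion order: [7, 18, 37, 44, 41, 16, 23, 11, 27, 22]
Tree (level-order array): [7, None, 18, 16, 37, 11, None, 23, 44, None, None, 22, 27, 41]
BFS from the root, enqueuing left then right child of each popped node:
  queue [7] -> pop 7, enqueue [18], visited so far: [7]
  queue [18] -> pop 18, enqueue [16, 37], visited so far: [7, 18]
  queue [16, 37] -> pop 16, enqueue [11], visited so far: [7, 18, 16]
  queue [37, 11] -> pop 37, enqueue [23, 44], visited so far: [7, 18, 16, 37]
  queue [11, 23, 44] -> pop 11, enqueue [none], visited so far: [7, 18, 16, 37, 11]
  queue [23, 44] -> pop 23, enqueue [22, 27], visited so far: [7, 18, 16, 37, 11, 23]
  queue [44, 22, 27] -> pop 44, enqueue [41], visited so far: [7, 18, 16, 37, 11, 23, 44]
  queue [22, 27, 41] -> pop 22, enqueue [none], visited so far: [7, 18, 16, 37, 11, 23, 44, 22]
  queue [27, 41] -> pop 27, enqueue [none], visited so far: [7, 18, 16, 37, 11, 23, 44, 22, 27]
  queue [41] -> pop 41, enqueue [none], visited so far: [7, 18, 16, 37, 11, 23, 44, 22, 27, 41]
Result: [7, 18, 16, 37, 11, 23, 44, 22, 27, 41]


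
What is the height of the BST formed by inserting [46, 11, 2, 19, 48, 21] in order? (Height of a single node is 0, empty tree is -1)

Insertion order: [46, 11, 2, 19, 48, 21]
Tree (level-order array): [46, 11, 48, 2, 19, None, None, None, None, None, 21]
Compute height bottom-up (empty subtree = -1):
  height(2) = 1 + max(-1, -1) = 0
  height(21) = 1 + max(-1, -1) = 0
  height(19) = 1 + max(-1, 0) = 1
  height(11) = 1 + max(0, 1) = 2
  height(48) = 1 + max(-1, -1) = 0
  height(46) = 1 + max(2, 0) = 3
Height = 3


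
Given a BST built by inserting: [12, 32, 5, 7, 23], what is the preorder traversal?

Tree insertion order: [12, 32, 5, 7, 23]
Tree (level-order array): [12, 5, 32, None, 7, 23]
Preorder traversal: [12, 5, 7, 32, 23]


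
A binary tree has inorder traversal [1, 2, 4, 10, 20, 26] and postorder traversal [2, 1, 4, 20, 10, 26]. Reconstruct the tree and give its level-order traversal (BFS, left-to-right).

Inorder:   [1, 2, 4, 10, 20, 26]
Postorder: [2, 1, 4, 20, 10, 26]
Algorithm: postorder visits root last, so walk postorder right-to-left;
each value is the root of the current inorder slice — split it at that
value, recurse on the right subtree first, then the left.
Recursive splits:
  root=26; inorder splits into left=[1, 2, 4, 10, 20], right=[]
  root=10; inorder splits into left=[1, 2, 4], right=[20]
  root=20; inorder splits into left=[], right=[]
  root=4; inorder splits into left=[1, 2], right=[]
  root=1; inorder splits into left=[], right=[2]
  root=2; inorder splits into left=[], right=[]
Reconstructed level-order: [26, 10, 4, 20, 1, 2]


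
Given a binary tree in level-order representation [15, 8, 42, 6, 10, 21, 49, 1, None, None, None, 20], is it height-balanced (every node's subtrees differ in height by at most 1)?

Tree (level-order array): [15, 8, 42, 6, 10, 21, 49, 1, None, None, None, 20]
Definition: a tree is height-balanced if, at every node, |h(left) - h(right)| <= 1 (empty subtree has height -1).
Bottom-up per-node check:
  node 1: h_left=-1, h_right=-1, diff=0 [OK], height=0
  node 6: h_left=0, h_right=-1, diff=1 [OK], height=1
  node 10: h_left=-1, h_right=-1, diff=0 [OK], height=0
  node 8: h_left=1, h_right=0, diff=1 [OK], height=2
  node 20: h_left=-1, h_right=-1, diff=0 [OK], height=0
  node 21: h_left=0, h_right=-1, diff=1 [OK], height=1
  node 49: h_left=-1, h_right=-1, diff=0 [OK], height=0
  node 42: h_left=1, h_right=0, diff=1 [OK], height=2
  node 15: h_left=2, h_right=2, diff=0 [OK], height=3
All nodes satisfy the balance condition.
Result: Balanced


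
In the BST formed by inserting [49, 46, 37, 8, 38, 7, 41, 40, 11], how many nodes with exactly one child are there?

Tree built from: [49, 46, 37, 8, 38, 7, 41, 40, 11]
Tree (level-order array): [49, 46, None, 37, None, 8, 38, 7, 11, None, 41, None, None, None, None, 40]
Rule: These are nodes with exactly 1 non-null child.
Per-node child counts:
  node 49: 1 child(ren)
  node 46: 1 child(ren)
  node 37: 2 child(ren)
  node 8: 2 child(ren)
  node 7: 0 child(ren)
  node 11: 0 child(ren)
  node 38: 1 child(ren)
  node 41: 1 child(ren)
  node 40: 0 child(ren)
Matching nodes: [49, 46, 38, 41]
Count of nodes with exactly one child: 4


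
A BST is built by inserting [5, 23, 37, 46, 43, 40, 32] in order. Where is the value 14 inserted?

Starting tree (level order): [5, None, 23, None, 37, 32, 46, None, None, 43, None, 40]
Insertion path: 5 -> 23
Result: insert 14 as left child of 23
Final tree (level order): [5, None, 23, 14, 37, None, None, 32, 46, None, None, 43, None, 40]


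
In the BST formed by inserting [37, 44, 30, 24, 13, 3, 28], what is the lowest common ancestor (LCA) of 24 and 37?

Tree insertion order: [37, 44, 30, 24, 13, 3, 28]
Tree (level-order array): [37, 30, 44, 24, None, None, None, 13, 28, 3]
In a BST, the LCA of p=24, q=37 is the first node v on the
root-to-leaf path with p <= v <= q (go left if both < v, right if both > v).
Walk from root:
  at 37: 24 <= 37 <= 37, this is the LCA
LCA = 37


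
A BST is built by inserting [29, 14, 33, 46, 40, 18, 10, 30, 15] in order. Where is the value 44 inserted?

Starting tree (level order): [29, 14, 33, 10, 18, 30, 46, None, None, 15, None, None, None, 40]
Insertion path: 29 -> 33 -> 46 -> 40
Result: insert 44 as right child of 40
Final tree (level order): [29, 14, 33, 10, 18, 30, 46, None, None, 15, None, None, None, 40, None, None, None, None, 44]


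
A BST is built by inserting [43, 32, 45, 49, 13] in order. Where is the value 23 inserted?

Starting tree (level order): [43, 32, 45, 13, None, None, 49]
Insertion path: 43 -> 32 -> 13
Result: insert 23 as right child of 13
Final tree (level order): [43, 32, 45, 13, None, None, 49, None, 23]


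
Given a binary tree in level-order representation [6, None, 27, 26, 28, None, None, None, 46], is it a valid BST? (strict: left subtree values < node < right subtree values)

Level-order array: [6, None, 27, 26, 28, None, None, None, 46]
Validate using subtree bounds (lo, hi): at each node, require lo < value < hi,
then recurse left with hi=value and right with lo=value.
Preorder trace (stopping at first violation):
  at node 6 with bounds (-inf, +inf): OK
  at node 27 with bounds (6, +inf): OK
  at node 26 with bounds (6, 27): OK
  at node 28 with bounds (27, +inf): OK
  at node 46 with bounds (28, +inf): OK
No violation found at any node.
Result: Valid BST


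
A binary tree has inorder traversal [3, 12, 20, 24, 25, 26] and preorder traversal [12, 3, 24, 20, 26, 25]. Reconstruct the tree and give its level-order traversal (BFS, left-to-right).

Inorder:  [3, 12, 20, 24, 25, 26]
Preorder: [12, 3, 24, 20, 26, 25]
Algorithm: preorder visits root first, so consume preorder in order;
for each root, split the current inorder slice at that value into
left-subtree inorder and right-subtree inorder, then recurse.
Recursive splits:
  root=12; inorder splits into left=[3], right=[20, 24, 25, 26]
  root=3; inorder splits into left=[], right=[]
  root=24; inorder splits into left=[20], right=[25, 26]
  root=20; inorder splits into left=[], right=[]
  root=26; inorder splits into left=[25], right=[]
  root=25; inorder splits into left=[], right=[]
Reconstructed level-order: [12, 3, 24, 20, 26, 25]


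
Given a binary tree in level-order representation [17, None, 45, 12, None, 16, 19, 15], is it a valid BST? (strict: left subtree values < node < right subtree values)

Level-order array: [17, None, 45, 12, None, 16, 19, 15]
Validate using subtree bounds (lo, hi): at each node, require lo < value < hi,
then recurse left with hi=value and right with lo=value.
Preorder trace (stopping at first violation):
  at node 17 with bounds (-inf, +inf): OK
  at node 45 with bounds (17, +inf): OK
  at node 12 with bounds (17, 45): VIOLATION
Node 12 violates its bound: not (17 < 12 < 45).
Result: Not a valid BST


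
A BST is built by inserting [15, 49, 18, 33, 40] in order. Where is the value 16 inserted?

Starting tree (level order): [15, None, 49, 18, None, None, 33, None, 40]
Insertion path: 15 -> 49 -> 18
Result: insert 16 as left child of 18
Final tree (level order): [15, None, 49, 18, None, 16, 33, None, None, None, 40]


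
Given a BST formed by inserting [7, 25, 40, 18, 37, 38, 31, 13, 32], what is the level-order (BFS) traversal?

Tree insertion order: [7, 25, 40, 18, 37, 38, 31, 13, 32]
Tree (level-order array): [7, None, 25, 18, 40, 13, None, 37, None, None, None, 31, 38, None, 32]
BFS from the root, enqueuing left then right child of each popped node:
  queue [7] -> pop 7, enqueue [25], visited so far: [7]
  queue [25] -> pop 25, enqueue [18, 40], visited so far: [7, 25]
  queue [18, 40] -> pop 18, enqueue [13], visited so far: [7, 25, 18]
  queue [40, 13] -> pop 40, enqueue [37], visited so far: [7, 25, 18, 40]
  queue [13, 37] -> pop 13, enqueue [none], visited so far: [7, 25, 18, 40, 13]
  queue [37] -> pop 37, enqueue [31, 38], visited so far: [7, 25, 18, 40, 13, 37]
  queue [31, 38] -> pop 31, enqueue [32], visited so far: [7, 25, 18, 40, 13, 37, 31]
  queue [38, 32] -> pop 38, enqueue [none], visited so far: [7, 25, 18, 40, 13, 37, 31, 38]
  queue [32] -> pop 32, enqueue [none], visited so far: [7, 25, 18, 40, 13, 37, 31, 38, 32]
Result: [7, 25, 18, 40, 13, 37, 31, 38, 32]


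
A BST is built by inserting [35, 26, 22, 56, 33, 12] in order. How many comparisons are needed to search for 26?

Search path for 26: 35 -> 26
Found: True
Comparisons: 2


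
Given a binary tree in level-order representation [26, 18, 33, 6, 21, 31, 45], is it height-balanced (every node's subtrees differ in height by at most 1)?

Tree (level-order array): [26, 18, 33, 6, 21, 31, 45]
Definition: a tree is height-balanced if, at every node, |h(left) - h(right)| <= 1 (empty subtree has height -1).
Bottom-up per-node check:
  node 6: h_left=-1, h_right=-1, diff=0 [OK], height=0
  node 21: h_left=-1, h_right=-1, diff=0 [OK], height=0
  node 18: h_left=0, h_right=0, diff=0 [OK], height=1
  node 31: h_left=-1, h_right=-1, diff=0 [OK], height=0
  node 45: h_left=-1, h_right=-1, diff=0 [OK], height=0
  node 33: h_left=0, h_right=0, diff=0 [OK], height=1
  node 26: h_left=1, h_right=1, diff=0 [OK], height=2
All nodes satisfy the balance condition.
Result: Balanced


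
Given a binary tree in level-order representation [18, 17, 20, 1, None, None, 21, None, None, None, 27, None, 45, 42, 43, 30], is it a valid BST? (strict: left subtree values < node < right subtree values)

Level-order array: [18, 17, 20, 1, None, None, 21, None, None, None, 27, None, 45, 42, 43, 30]
Validate using subtree bounds (lo, hi): at each node, require lo < value < hi,
then recurse left with hi=value and right with lo=value.
Preorder trace (stopping at first violation):
  at node 18 with bounds (-inf, +inf): OK
  at node 17 with bounds (-inf, 18): OK
  at node 1 with bounds (-inf, 17): OK
  at node 20 with bounds (18, +inf): OK
  at node 21 with bounds (20, +inf): OK
  at node 27 with bounds (21, +inf): OK
  at node 45 with bounds (27, +inf): OK
  at node 42 with bounds (27, 45): OK
  at node 30 with bounds (27, 42): OK
  at node 43 with bounds (45, +inf): VIOLATION
Node 43 violates its bound: not (45 < 43 < +inf).
Result: Not a valid BST


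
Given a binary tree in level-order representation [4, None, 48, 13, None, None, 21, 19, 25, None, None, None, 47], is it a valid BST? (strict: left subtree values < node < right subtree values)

Level-order array: [4, None, 48, 13, None, None, 21, 19, 25, None, None, None, 47]
Validate using subtree bounds (lo, hi): at each node, require lo < value < hi,
then recurse left with hi=value and right with lo=value.
Preorder trace (stopping at first violation):
  at node 4 with bounds (-inf, +inf): OK
  at node 48 with bounds (4, +inf): OK
  at node 13 with bounds (4, 48): OK
  at node 21 with bounds (13, 48): OK
  at node 19 with bounds (13, 21): OK
  at node 25 with bounds (21, 48): OK
  at node 47 with bounds (25, 48): OK
No violation found at any node.
Result: Valid BST


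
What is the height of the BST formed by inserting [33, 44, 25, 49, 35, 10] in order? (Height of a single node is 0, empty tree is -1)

Insertion order: [33, 44, 25, 49, 35, 10]
Tree (level-order array): [33, 25, 44, 10, None, 35, 49]
Compute height bottom-up (empty subtree = -1):
  height(10) = 1 + max(-1, -1) = 0
  height(25) = 1 + max(0, -1) = 1
  height(35) = 1 + max(-1, -1) = 0
  height(49) = 1 + max(-1, -1) = 0
  height(44) = 1 + max(0, 0) = 1
  height(33) = 1 + max(1, 1) = 2
Height = 2


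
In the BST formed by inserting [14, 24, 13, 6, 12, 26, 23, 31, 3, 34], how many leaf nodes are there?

Tree built from: [14, 24, 13, 6, 12, 26, 23, 31, 3, 34]
Tree (level-order array): [14, 13, 24, 6, None, 23, 26, 3, 12, None, None, None, 31, None, None, None, None, None, 34]
Rule: A leaf has 0 children.
Per-node child counts:
  node 14: 2 child(ren)
  node 13: 1 child(ren)
  node 6: 2 child(ren)
  node 3: 0 child(ren)
  node 12: 0 child(ren)
  node 24: 2 child(ren)
  node 23: 0 child(ren)
  node 26: 1 child(ren)
  node 31: 1 child(ren)
  node 34: 0 child(ren)
Matching nodes: [3, 12, 23, 34]
Count of leaf nodes: 4


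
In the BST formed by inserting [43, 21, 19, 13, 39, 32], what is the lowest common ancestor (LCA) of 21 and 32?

Tree insertion order: [43, 21, 19, 13, 39, 32]
Tree (level-order array): [43, 21, None, 19, 39, 13, None, 32]
In a BST, the LCA of p=21, q=32 is the first node v on the
root-to-leaf path with p <= v <= q (go left if both < v, right if both > v).
Walk from root:
  at 43: both 21 and 32 < 43, go left
  at 21: 21 <= 21 <= 32, this is the LCA
LCA = 21


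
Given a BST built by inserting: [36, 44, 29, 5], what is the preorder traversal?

Tree insertion order: [36, 44, 29, 5]
Tree (level-order array): [36, 29, 44, 5]
Preorder traversal: [36, 29, 5, 44]


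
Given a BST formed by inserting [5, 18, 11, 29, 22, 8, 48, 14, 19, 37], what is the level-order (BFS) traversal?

Tree insertion order: [5, 18, 11, 29, 22, 8, 48, 14, 19, 37]
Tree (level-order array): [5, None, 18, 11, 29, 8, 14, 22, 48, None, None, None, None, 19, None, 37]
BFS from the root, enqueuing left then right child of each popped node:
  queue [5] -> pop 5, enqueue [18], visited so far: [5]
  queue [18] -> pop 18, enqueue [11, 29], visited so far: [5, 18]
  queue [11, 29] -> pop 11, enqueue [8, 14], visited so far: [5, 18, 11]
  queue [29, 8, 14] -> pop 29, enqueue [22, 48], visited so far: [5, 18, 11, 29]
  queue [8, 14, 22, 48] -> pop 8, enqueue [none], visited so far: [5, 18, 11, 29, 8]
  queue [14, 22, 48] -> pop 14, enqueue [none], visited so far: [5, 18, 11, 29, 8, 14]
  queue [22, 48] -> pop 22, enqueue [19], visited so far: [5, 18, 11, 29, 8, 14, 22]
  queue [48, 19] -> pop 48, enqueue [37], visited so far: [5, 18, 11, 29, 8, 14, 22, 48]
  queue [19, 37] -> pop 19, enqueue [none], visited so far: [5, 18, 11, 29, 8, 14, 22, 48, 19]
  queue [37] -> pop 37, enqueue [none], visited so far: [5, 18, 11, 29, 8, 14, 22, 48, 19, 37]
Result: [5, 18, 11, 29, 8, 14, 22, 48, 19, 37]


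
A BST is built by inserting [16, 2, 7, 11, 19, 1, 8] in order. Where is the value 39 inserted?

Starting tree (level order): [16, 2, 19, 1, 7, None, None, None, None, None, 11, 8]
Insertion path: 16 -> 19
Result: insert 39 as right child of 19
Final tree (level order): [16, 2, 19, 1, 7, None, 39, None, None, None, 11, None, None, 8]


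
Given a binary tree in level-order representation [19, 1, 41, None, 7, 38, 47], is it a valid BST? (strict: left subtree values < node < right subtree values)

Level-order array: [19, 1, 41, None, 7, 38, 47]
Validate using subtree bounds (lo, hi): at each node, require lo < value < hi,
then recurse left with hi=value and right with lo=value.
Preorder trace (stopping at first violation):
  at node 19 with bounds (-inf, +inf): OK
  at node 1 with bounds (-inf, 19): OK
  at node 7 with bounds (1, 19): OK
  at node 41 with bounds (19, +inf): OK
  at node 38 with bounds (19, 41): OK
  at node 47 with bounds (41, +inf): OK
No violation found at any node.
Result: Valid BST


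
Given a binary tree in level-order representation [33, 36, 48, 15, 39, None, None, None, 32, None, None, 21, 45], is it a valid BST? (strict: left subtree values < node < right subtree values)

Level-order array: [33, 36, 48, 15, 39, None, None, None, 32, None, None, 21, 45]
Validate using subtree bounds (lo, hi): at each node, require lo < value < hi,
then recurse left with hi=value and right with lo=value.
Preorder trace (stopping at first violation):
  at node 33 with bounds (-inf, +inf): OK
  at node 36 with bounds (-inf, 33): VIOLATION
Node 36 violates its bound: not (-inf < 36 < 33).
Result: Not a valid BST


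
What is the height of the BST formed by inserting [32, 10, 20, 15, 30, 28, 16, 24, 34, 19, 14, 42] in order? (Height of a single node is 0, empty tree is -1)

Insertion order: [32, 10, 20, 15, 30, 28, 16, 24, 34, 19, 14, 42]
Tree (level-order array): [32, 10, 34, None, 20, None, 42, 15, 30, None, None, 14, 16, 28, None, None, None, None, 19, 24]
Compute height bottom-up (empty subtree = -1):
  height(14) = 1 + max(-1, -1) = 0
  height(19) = 1 + max(-1, -1) = 0
  height(16) = 1 + max(-1, 0) = 1
  height(15) = 1 + max(0, 1) = 2
  height(24) = 1 + max(-1, -1) = 0
  height(28) = 1 + max(0, -1) = 1
  height(30) = 1 + max(1, -1) = 2
  height(20) = 1 + max(2, 2) = 3
  height(10) = 1 + max(-1, 3) = 4
  height(42) = 1 + max(-1, -1) = 0
  height(34) = 1 + max(-1, 0) = 1
  height(32) = 1 + max(4, 1) = 5
Height = 5
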